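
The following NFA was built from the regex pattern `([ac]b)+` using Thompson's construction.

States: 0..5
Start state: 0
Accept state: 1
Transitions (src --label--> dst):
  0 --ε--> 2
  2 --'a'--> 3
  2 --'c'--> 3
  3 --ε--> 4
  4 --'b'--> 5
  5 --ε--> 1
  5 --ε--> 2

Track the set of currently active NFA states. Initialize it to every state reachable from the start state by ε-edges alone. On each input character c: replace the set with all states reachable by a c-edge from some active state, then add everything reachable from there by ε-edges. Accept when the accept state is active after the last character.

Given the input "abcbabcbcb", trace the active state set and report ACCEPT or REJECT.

start: ε-closure({0}) = {0,2}
'a' @ 1: {3,4}
'b' @ 2: {1,2,5}  [accepting]
'c' @ 3: {3,4}
'b' @ 4: {1,2,5}  [accepting]
'a' @ 5: {3,4}
'b' @ 6: {1,2,5}  [accepting]
'c' @ 7: {3,4}
'b' @ 8: {1,2,5}  [accepting]
'c' @ 9: {3,4}
'b' @ 10: {1,2,5}  [accepting]
end set {1,2,5} — state 1 in

Answer: ACCEPT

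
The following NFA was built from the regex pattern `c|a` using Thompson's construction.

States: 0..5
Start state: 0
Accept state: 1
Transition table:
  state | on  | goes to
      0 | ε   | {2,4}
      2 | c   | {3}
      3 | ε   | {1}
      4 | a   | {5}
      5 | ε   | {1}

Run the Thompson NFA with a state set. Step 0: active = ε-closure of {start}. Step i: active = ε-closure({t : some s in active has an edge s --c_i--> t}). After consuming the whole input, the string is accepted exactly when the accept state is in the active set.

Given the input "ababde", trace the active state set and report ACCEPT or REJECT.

Answer: REJECT

Derivation:
S₀ = ε-closure({0}) = {0,2,4}
'a' @ 1: {1,5}  ✓accept
'b' @ 2: {}  — state set empty
rest 'abde' ignored (set empty)
end set {} — state 1 not in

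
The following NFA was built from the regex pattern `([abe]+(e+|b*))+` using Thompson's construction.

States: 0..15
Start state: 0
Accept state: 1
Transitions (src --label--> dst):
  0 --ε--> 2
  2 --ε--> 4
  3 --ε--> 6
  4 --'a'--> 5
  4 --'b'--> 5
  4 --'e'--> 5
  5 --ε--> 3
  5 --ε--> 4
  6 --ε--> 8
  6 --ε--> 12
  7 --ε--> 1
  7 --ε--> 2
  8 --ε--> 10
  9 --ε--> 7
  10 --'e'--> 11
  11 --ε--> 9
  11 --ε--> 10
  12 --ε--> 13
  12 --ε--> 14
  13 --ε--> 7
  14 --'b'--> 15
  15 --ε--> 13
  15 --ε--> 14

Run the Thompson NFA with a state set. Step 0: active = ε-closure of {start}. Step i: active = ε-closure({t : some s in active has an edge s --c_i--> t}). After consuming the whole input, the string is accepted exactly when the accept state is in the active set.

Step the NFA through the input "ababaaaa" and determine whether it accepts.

initial (ε-close {0}): {0,2,4}
'a' @ 1: {1,2,3,4,5,6,7,8,10,12,13,14}  (accept∈set)
'b' @ 2: {1,2,3,4,5,6,7,8,10,12,13,14,15}  (accept∈set)
'a' @ 3: {1,2,3,4,5,6,7,8,10,12,13,14}  (accept∈set)
'b' @ 4: {1,2,3,4,5,6,7,8,10,12,13,14,15}  (accept∈set)
'a' @ 5: {1,2,3,4,5,6,7,8,10,12,13,14}  (accept∈set)
'a' @ 6: {1,2,3,4,5,6,7,8,10,12,13,14}  (accept∈set)
'a' @ 7: {1,2,3,4,5,6,7,8,10,12,13,14}  (accept∈set)
'a' @ 8: {1,2,3,4,5,6,7,8,10,12,13,14}  (accept∈set)
final: {1,2,3,4,5,6,7,8,10,12,13,14}; accept 1 in set

Answer: ACCEPT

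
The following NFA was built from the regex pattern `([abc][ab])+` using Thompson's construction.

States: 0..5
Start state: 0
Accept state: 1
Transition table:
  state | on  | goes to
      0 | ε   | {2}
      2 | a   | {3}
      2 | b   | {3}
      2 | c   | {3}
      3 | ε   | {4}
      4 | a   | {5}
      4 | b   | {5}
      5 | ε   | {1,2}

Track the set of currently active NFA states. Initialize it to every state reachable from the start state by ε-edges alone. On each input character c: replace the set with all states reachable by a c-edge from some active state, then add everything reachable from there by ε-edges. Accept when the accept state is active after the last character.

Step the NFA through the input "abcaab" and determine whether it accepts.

start: ε-closure({0}) = {0,2}
'a' @ 1: {3,4}
'b' @ 2: {1,2,5}  ✓accept
'c' @ 3: {3,4}
'a' @ 4: {1,2,5}  ✓accept
'a' @ 5: {3,4}
'b' @ 6: {1,2,5}  ✓accept
after full input: {1,2,5}  (accept=1 in)

Answer: ACCEPT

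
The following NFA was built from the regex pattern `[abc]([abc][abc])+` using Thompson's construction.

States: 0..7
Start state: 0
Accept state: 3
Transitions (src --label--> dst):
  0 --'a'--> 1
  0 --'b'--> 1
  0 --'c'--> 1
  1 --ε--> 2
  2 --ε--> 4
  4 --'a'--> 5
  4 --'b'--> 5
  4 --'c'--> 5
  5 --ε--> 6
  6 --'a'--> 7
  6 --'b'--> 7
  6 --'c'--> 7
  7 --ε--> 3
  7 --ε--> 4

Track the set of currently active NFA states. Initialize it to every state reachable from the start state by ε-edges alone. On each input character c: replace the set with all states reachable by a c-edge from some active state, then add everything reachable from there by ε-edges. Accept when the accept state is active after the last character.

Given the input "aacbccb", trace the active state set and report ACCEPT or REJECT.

Answer: ACCEPT

Steps:
initial (ε-close {0}): {0}
'a' @ 1: {1,2,4}
'a' @ 2: {5,6}
'c' @ 3: {3,4,7}  ✓accept
'b' @ 4: {5,6}
'c' @ 5: {3,4,7}  ✓accept
'c' @ 6: {5,6}
'b' @ 7: {3,4,7}  ✓accept
after full input: {3,4,7}  (accept=3 in)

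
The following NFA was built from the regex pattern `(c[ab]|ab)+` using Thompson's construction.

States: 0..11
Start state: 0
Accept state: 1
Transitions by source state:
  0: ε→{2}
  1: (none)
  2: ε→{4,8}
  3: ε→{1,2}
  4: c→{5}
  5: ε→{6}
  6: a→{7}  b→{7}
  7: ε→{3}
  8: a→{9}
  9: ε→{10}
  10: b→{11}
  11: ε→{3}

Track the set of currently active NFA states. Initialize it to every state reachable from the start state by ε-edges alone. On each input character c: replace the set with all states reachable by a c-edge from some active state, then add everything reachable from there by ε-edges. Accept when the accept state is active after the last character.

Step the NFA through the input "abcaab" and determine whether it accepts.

Answer: ACCEPT

Trace:
initial (ε-close {0}): {0,2,4,8}
'a' @ 1: {9,10}
'b' @ 2: {1,2,3,4,8,11}  (accept∈set)
'c' @ 3: {5,6}
'a' @ 4: {1,2,3,4,7,8}  (accept∈set)
'a' @ 5: {9,10}
'b' @ 6: {1,2,3,4,8,11}  (accept∈set)
final: {1,2,3,4,8,11}; accept 1 in set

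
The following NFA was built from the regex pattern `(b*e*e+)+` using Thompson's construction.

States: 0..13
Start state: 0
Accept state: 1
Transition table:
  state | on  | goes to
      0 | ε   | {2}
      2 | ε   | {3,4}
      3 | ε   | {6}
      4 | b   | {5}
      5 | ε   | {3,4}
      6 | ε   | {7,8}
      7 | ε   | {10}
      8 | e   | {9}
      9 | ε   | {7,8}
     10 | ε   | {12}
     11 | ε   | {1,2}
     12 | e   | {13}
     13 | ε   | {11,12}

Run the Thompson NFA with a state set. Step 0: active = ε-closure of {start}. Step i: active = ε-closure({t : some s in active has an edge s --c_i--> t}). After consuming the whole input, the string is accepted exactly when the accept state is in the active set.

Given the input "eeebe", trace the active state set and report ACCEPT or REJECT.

Answer: ACCEPT

Derivation:
start: ε-closure({0}) = {0,2,3,4,6,7,8,10,12}
'e' @ 1: {1,2,3,4,6,7,8,9,10,11,12,13}  (accept∈set)
'e' @ 2: {1,2,3,4,6,7,8,9,10,11,12,13}  (accept∈set)
'e' @ 3: {1,2,3,4,6,7,8,9,10,11,12,13}  (accept∈set)
'b' @ 4: {3,4,5,6,7,8,10,12}
'e' @ 5: {1,2,3,4,6,7,8,9,10,11,12,13}  (accept∈set)
after full input: {1,2,3,4,6,7,8,9,10,11,12,13}  (accept=1 in)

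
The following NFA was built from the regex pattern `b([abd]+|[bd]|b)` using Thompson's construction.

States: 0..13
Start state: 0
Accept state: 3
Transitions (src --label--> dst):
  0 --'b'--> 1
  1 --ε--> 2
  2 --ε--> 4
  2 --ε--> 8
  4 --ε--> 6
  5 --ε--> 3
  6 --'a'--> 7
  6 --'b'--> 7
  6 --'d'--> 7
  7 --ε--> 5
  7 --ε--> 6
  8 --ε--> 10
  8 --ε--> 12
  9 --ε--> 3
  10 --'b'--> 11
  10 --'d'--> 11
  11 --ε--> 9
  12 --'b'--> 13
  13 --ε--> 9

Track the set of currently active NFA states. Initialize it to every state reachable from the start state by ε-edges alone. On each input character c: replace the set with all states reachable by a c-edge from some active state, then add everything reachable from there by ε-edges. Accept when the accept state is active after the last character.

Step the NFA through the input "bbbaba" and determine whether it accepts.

Answer: ACCEPT

Derivation:
S₀ = ε-closure({0}) = {0}
'b' @ 1: {1,2,4,6,8,10,12}
'b' @ 2: {3,5,6,7,9,11,13}  [accepting]
'b' @ 3: {3,5,6,7}  [accepting]
'a' @ 4: {3,5,6,7}  [accepting]
'b' @ 5: {3,5,6,7}  [accepting]
'a' @ 6: {3,5,6,7}  [accepting]
end set {3,5,6,7} — state 3 in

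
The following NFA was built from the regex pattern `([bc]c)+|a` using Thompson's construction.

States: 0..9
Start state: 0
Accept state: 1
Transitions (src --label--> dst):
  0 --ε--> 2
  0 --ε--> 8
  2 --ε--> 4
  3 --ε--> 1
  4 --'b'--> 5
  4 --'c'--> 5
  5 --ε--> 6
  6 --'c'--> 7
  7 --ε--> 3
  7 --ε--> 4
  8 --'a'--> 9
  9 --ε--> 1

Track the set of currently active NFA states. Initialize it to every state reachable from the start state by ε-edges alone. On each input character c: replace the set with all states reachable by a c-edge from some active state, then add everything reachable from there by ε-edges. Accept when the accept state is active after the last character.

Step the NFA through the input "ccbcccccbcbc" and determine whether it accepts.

Answer: ACCEPT

Derivation:
initial (ε-close {0}): {0,2,4,8}
'c' @ 1: {5,6}
'c' @ 2: {1,3,4,7}  [accepting]
'b' @ 3: {5,6}
'c' @ 4: {1,3,4,7}  [accepting]
'c' @ 5: {5,6}
'c' @ 6: {1,3,4,7}  [accepting]
'c' @ 7: {5,6}
'c' @ 8: {1,3,4,7}  [accepting]
'b' @ 9: {5,6}
'c' @ 10: {1,3,4,7}  [accepting]
'b' @ 11: {5,6}
'c' @ 12: {1,3,4,7}  [accepting]
after full input: {1,3,4,7}  (accept=1 in)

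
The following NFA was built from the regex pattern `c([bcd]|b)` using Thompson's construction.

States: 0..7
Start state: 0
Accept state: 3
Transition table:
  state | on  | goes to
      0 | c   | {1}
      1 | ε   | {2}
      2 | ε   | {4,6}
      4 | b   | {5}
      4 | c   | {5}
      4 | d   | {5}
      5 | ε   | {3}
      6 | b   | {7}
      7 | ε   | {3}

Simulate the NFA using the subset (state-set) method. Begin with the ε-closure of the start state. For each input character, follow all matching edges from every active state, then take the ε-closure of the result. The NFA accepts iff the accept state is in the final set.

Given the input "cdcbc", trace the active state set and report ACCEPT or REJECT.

Answer: REJECT

Trace:
initial (ε-close {0}): {0}
'c' @ 1: {1,2,4,6}
'd' @ 2: {3,5}  (accept∈set)
'c' @ 3: {}  — state set empty
rest 'bc' ignored (set empty)
after full input: {}  (accept=3 not in)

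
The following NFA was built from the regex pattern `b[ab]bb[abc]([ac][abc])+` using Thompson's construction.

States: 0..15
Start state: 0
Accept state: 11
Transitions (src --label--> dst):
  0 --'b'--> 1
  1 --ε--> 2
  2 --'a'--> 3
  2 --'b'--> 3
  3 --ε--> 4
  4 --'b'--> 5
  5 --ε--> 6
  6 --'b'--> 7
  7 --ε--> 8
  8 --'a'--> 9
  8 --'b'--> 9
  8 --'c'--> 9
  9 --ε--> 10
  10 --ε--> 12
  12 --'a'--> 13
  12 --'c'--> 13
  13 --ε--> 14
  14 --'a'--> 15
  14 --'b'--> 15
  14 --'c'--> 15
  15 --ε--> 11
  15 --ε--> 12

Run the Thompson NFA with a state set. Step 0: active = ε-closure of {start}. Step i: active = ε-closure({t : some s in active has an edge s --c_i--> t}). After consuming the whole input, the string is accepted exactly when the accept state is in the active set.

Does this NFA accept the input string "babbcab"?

Answer: ACCEPT

Trace:
S₀ = ε-closure({0}) = {0}
'b' @ 1: {1,2}
'a' @ 2: {3,4}
'b' @ 3: {5,6}
'b' @ 4: {7,8}
'c' @ 5: {9,10,12}
'a' @ 6: {13,14}
'b' @ 7: {11,12,15}  ✓accept
end set {11,12,15} — state 11 in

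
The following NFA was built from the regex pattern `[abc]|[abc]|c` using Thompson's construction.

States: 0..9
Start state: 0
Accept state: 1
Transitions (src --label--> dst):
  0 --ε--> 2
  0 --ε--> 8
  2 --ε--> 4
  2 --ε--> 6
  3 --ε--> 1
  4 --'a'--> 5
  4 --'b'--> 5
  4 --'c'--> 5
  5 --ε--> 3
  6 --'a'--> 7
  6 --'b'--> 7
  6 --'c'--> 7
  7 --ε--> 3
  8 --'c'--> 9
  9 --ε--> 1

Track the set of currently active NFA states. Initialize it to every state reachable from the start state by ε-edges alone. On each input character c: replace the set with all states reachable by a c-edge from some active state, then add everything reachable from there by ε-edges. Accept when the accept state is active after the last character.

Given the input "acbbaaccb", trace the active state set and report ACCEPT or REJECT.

Answer: REJECT

Derivation:
S₀ = ε-closure({0}) = {0,2,4,6,8}
'a' @ 1: {1,3,5,7}  [accepting]
'c' @ 2: {}  — state set empty
rest 'bbaaccb' ignored (set empty)
final: {}; accept 1 not in set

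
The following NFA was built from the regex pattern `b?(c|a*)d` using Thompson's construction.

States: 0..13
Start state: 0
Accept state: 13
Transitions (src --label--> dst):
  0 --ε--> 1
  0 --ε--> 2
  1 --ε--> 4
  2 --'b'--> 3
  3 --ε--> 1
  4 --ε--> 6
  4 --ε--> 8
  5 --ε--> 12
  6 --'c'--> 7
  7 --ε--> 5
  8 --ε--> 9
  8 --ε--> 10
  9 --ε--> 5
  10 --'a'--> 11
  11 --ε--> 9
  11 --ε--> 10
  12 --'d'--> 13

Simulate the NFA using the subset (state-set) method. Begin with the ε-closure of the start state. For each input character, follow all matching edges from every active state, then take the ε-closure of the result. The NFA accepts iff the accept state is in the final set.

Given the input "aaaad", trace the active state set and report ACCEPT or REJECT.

S₀ = ε-closure({0}) = {0,1,2,4,5,6,8,9,10,12}
'a' @ 1: {5,9,10,11,12}
'a' @ 2: {5,9,10,11,12}
'a' @ 3: {5,9,10,11,12}
'a' @ 4: {5,9,10,11,12}
'd' @ 5: {13}  [accepting]
final: {13}; accept 13 in set

Answer: ACCEPT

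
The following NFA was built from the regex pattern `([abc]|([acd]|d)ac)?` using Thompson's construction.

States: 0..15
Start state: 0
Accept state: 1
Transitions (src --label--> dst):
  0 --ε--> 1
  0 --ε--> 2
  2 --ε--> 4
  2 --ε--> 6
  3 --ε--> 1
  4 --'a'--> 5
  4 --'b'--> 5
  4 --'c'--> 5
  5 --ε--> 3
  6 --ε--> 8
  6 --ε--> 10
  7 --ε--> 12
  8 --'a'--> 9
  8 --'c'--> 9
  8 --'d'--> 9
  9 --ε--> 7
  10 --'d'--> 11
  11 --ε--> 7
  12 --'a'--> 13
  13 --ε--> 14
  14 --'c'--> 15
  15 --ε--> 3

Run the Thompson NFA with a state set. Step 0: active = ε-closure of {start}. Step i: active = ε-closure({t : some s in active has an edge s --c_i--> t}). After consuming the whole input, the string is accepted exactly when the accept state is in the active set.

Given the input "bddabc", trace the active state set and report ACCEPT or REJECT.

initial (ε-close {0}): {0,1,2,4,6,8,10}
'b' @ 1: {1,3,5}  [accepting]
'd' @ 2: {}  — state set empty
rest 'dabc' ignored (set empty)
final: {}; accept 1 not in set

Answer: REJECT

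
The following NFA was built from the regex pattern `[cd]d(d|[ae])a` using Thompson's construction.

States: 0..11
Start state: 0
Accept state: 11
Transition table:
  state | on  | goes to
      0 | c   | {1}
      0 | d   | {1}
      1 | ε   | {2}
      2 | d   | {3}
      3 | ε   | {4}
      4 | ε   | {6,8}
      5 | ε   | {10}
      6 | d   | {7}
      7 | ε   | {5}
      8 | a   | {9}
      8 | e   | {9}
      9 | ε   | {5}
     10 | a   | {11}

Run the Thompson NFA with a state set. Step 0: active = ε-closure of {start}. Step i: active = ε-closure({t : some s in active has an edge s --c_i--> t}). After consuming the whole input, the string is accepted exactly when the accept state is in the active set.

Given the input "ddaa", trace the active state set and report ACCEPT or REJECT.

initial (ε-close {0}): {0}
'd' @ 1: {1,2}
'd' @ 2: {3,4,6,8}
'a' @ 3: {5,9,10}
'a' @ 4: {11}  (accept∈set)
end set {11} — state 11 in

Answer: ACCEPT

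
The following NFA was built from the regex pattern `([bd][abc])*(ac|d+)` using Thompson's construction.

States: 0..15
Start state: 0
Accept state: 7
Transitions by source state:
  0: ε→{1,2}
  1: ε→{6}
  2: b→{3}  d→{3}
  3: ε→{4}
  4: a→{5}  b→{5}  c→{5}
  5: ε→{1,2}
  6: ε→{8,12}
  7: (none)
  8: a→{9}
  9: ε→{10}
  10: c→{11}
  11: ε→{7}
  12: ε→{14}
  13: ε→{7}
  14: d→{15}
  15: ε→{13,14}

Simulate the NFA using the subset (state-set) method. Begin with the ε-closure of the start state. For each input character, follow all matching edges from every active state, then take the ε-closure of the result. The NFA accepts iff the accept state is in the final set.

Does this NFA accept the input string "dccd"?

Answer: REJECT

Derivation:
S₀ = ε-closure({0}) = {0,1,2,6,8,12,14}
'd' @ 1: {3,4,7,13,14,15}  (accept∈set)
'c' @ 2: {1,2,5,6,8,12,14}
'c' @ 3: {}  — dead — no transitions
rest 'd' ignored (set empty)
end set {} — state 7 not in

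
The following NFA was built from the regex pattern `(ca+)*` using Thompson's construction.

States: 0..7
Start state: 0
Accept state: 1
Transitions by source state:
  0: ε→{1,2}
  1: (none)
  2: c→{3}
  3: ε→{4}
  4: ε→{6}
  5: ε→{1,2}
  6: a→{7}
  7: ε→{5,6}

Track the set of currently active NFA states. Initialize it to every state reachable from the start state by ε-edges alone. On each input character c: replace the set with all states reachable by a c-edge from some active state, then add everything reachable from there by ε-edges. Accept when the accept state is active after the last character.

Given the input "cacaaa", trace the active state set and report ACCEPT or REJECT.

start: ε-closure({0}) = {0,1,2}
'c' @ 1: {3,4,6}
'a' @ 2: {1,2,5,6,7}  ✓accept
'c' @ 3: {3,4,6}
'a' @ 4: {1,2,5,6,7}  ✓accept
'a' @ 5: {1,2,5,6,7}  ✓accept
'a' @ 6: {1,2,5,6,7}  ✓accept
final: {1,2,5,6,7}; accept 1 in set

Answer: ACCEPT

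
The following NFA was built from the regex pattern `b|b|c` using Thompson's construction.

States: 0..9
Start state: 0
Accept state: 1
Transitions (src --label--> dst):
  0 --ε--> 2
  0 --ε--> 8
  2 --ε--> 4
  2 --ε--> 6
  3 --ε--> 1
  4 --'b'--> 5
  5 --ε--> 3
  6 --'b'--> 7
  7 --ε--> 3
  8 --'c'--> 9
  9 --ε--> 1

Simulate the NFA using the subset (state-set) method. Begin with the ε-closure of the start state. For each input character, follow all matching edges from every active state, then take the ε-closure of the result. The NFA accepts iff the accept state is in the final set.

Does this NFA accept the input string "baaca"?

Answer: REJECT

Derivation:
initial (ε-close {0}): {0,2,4,6,8}
'b' @ 1: {1,3,5,7}  [accepting]
'a' @ 2: {}  — dead — no transitions
rest 'aca' ignored (set empty)
end set {} — state 1 not in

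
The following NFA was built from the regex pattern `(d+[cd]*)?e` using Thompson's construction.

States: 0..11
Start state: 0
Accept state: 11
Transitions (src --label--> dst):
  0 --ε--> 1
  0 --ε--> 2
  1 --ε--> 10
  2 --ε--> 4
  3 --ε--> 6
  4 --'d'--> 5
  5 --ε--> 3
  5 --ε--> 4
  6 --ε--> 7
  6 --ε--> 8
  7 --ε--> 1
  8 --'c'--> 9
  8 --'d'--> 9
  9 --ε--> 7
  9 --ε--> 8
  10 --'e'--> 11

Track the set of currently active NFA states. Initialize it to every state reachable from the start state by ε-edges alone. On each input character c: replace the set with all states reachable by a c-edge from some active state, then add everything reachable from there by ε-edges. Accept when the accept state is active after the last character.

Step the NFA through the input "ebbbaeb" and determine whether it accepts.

S₀ = ε-closure({0}) = {0,1,2,4,10}
'e' @ 1: {11}  ✓accept
'b' @ 2: {}  — state set empty
rest 'bbaeb' ignored (set empty)
end set {} — state 11 not in

Answer: REJECT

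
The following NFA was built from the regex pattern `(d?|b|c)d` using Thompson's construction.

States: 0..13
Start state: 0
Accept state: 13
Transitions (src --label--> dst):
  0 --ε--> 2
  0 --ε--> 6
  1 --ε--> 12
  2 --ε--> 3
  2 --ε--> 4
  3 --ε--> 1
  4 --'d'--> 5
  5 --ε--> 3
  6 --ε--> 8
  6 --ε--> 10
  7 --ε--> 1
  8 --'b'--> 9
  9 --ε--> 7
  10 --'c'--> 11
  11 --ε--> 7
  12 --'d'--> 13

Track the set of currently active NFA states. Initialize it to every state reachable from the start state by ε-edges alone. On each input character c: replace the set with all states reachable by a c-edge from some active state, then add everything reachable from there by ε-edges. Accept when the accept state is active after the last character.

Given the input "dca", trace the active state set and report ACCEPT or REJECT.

S₀ = ε-closure({0}) = {0,1,2,3,4,6,8,10,12}
'd' @ 1: {1,3,5,12,13}  ✓accept
'c' @ 2: {}  — dead — no transitions
rest 'a' ignored (set empty)
after full input: {}  (accept=13 not in)

Answer: REJECT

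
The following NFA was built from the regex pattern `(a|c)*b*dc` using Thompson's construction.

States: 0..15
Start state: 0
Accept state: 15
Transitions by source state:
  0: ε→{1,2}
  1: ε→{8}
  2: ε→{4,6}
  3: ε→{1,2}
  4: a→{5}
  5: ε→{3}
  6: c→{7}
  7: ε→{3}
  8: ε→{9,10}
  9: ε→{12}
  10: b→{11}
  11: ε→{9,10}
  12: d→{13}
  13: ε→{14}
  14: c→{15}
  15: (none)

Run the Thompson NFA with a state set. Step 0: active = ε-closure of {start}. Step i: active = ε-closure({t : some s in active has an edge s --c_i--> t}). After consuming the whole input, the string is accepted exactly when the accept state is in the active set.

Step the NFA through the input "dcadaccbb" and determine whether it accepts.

Answer: REJECT

Trace:
initial (ε-close {0}): {0,1,2,4,6,8,9,10,12}
'd' @ 1: {13,14}
'c' @ 2: {15}  ✓accept
'a' @ 3: {}  — no active states
rest 'daccbb' ignored (set empty)
end set {} — state 15 not in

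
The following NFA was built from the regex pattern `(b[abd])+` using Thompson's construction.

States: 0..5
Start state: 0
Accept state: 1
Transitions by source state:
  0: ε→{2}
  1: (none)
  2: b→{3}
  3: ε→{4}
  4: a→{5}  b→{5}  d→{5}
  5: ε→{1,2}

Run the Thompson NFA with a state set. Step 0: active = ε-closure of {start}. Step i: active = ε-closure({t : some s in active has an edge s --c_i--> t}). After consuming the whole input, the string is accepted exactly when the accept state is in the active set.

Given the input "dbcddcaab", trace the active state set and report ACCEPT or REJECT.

Answer: REJECT

Trace:
start: ε-closure({0}) = {0,2}
'd' @ 1: {}  — dead — no transitions
rest 'bcddcaab' ignored (set empty)
final: {}; accept 1 not in set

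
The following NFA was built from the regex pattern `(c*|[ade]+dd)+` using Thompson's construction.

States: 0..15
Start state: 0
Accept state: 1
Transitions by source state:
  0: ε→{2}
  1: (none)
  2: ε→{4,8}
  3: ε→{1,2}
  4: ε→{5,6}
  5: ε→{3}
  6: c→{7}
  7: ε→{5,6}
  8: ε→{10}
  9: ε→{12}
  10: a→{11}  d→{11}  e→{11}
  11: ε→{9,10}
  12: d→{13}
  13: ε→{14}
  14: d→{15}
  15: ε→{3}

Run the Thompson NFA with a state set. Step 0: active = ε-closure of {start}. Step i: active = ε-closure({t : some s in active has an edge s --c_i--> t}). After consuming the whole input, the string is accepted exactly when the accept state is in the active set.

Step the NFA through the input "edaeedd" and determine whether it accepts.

Answer: ACCEPT

Steps:
initial (ε-close {0}): {0,1,2,3,4,5,6,8,10}
'e' @ 1: {9,10,11,12}
'd' @ 2: {9,10,11,12,13,14}
'a' @ 3: {9,10,11,12}
'e' @ 4: {9,10,11,12}
'e' @ 5: {9,10,11,12}
'd' @ 6: {9,10,11,12,13,14}
'd' @ 7: {1,2,3,4,5,6,8,9,10,11,12,13,14,15}  [accepting]
final: {1,2,3,4,5,6,8,9,10,11,12,13,14,15}; accept 1 in set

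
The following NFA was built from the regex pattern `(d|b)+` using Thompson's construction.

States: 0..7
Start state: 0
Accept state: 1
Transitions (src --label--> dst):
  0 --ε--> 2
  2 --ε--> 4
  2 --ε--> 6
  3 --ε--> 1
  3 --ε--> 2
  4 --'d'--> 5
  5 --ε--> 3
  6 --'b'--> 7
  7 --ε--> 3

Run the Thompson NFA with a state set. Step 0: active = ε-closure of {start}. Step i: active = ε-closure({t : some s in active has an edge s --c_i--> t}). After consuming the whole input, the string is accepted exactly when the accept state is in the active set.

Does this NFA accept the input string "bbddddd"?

initial (ε-close {0}): {0,2,4,6}
'b' @ 1: {1,2,3,4,6,7}  ✓accept
'b' @ 2: {1,2,3,4,6,7}  ✓accept
'd' @ 3: {1,2,3,4,5,6}  ✓accept
'd' @ 4: {1,2,3,4,5,6}  ✓accept
'd' @ 5: {1,2,3,4,5,6}  ✓accept
'd' @ 6: {1,2,3,4,5,6}  ✓accept
'd' @ 7: {1,2,3,4,5,6}  ✓accept
final: {1,2,3,4,5,6}; accept 1 in set

Answer: ACCEPT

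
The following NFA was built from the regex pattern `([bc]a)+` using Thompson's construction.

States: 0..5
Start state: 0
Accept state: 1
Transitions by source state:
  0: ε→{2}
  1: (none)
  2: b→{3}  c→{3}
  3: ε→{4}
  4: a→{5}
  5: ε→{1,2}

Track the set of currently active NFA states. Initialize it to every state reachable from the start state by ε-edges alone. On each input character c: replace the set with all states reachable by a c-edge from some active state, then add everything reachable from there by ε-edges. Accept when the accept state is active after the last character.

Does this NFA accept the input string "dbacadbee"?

Answer: REJECT

Derivation:
S₀ = ε-closure({0}) = {0,2}
'd' @ 1: {}  — dead — no transitions
rest 'bacadbee' ignored (set empty)
final: {}; accept 1 not in set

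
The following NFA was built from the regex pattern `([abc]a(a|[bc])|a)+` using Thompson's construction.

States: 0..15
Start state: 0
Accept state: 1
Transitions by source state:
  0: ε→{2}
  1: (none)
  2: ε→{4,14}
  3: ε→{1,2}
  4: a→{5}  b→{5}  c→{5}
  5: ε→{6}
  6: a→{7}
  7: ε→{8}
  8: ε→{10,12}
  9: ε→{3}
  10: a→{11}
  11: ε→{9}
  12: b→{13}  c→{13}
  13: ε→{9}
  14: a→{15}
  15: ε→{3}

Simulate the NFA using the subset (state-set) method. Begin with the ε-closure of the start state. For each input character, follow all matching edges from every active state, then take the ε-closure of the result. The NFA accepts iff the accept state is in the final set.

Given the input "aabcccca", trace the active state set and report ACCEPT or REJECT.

Answer: REJECT

Derivation:
S₀ = ε-closure({0}) = {0,2,4,14}
'a' @ 1: {1,2,3,4,5,6,14,15}  ✓accept
'a' @ 2: {1,2,3,4,5,6,7,8,10,12,14,15}  ✓accept
'b' @ 3: {1,2,3,4,5,6,9,13,14}  ✓accept
'c' @ 4: {5,6}
'c' @ 5: {}  — dead — no transitions
rest 'cca' ignored (set empty)
final: {}; accept 1 not in set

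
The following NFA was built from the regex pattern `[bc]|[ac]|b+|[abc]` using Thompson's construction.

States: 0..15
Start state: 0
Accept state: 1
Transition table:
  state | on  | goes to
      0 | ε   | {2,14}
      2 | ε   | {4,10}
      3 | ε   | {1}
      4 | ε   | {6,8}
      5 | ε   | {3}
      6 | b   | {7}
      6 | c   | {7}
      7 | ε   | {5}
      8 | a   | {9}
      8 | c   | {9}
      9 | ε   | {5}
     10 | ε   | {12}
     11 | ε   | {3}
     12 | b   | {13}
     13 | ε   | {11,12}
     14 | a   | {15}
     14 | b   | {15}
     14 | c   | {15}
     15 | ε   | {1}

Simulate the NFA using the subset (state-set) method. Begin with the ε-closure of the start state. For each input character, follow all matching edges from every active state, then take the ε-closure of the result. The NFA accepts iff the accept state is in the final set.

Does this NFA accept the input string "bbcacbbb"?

initial (ε-close {0}): {0,2,4,6,8,10,12,14}
'b' @ 1: {1,3,5,7,11,12,13,15}  (accept∈set)
'b' @ 2: {1,3,11,12,13}  (accept∈set)
'c' @ 3: {}  — state set empty
rest 'acbbb' ignored (set empty)
after full input: {}  (accept=1 not in)

Answer: REJECT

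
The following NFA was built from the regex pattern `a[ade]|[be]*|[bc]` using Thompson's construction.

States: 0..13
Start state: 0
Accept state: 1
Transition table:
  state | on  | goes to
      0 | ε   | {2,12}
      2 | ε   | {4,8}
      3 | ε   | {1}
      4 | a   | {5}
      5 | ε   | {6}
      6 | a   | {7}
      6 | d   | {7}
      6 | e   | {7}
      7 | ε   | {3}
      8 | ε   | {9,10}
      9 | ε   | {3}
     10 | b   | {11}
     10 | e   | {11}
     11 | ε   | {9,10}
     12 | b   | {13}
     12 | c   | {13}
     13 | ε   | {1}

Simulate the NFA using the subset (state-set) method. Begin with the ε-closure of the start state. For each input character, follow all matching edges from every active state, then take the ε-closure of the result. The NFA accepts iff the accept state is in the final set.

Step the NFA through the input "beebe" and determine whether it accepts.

S₀ = ε-closure({0}) = {0,1,2,3,4,8,9,10,12}
'b' @ 1: {1,3,9,10,11,13}  [accepting]
'e' @ 2: {1,3,9,10,11}  [accepting]
'e' @ 3: {1,3,9,10,11}  [accepting]
'b' @ 4: {1,3,9,10,11}  [accepting]
'e' @ 5: {1,3,9,10,11}  [accepting]
after full input: {1,3,9,10,11}  (accept=1 in)

Answer: ACCEPT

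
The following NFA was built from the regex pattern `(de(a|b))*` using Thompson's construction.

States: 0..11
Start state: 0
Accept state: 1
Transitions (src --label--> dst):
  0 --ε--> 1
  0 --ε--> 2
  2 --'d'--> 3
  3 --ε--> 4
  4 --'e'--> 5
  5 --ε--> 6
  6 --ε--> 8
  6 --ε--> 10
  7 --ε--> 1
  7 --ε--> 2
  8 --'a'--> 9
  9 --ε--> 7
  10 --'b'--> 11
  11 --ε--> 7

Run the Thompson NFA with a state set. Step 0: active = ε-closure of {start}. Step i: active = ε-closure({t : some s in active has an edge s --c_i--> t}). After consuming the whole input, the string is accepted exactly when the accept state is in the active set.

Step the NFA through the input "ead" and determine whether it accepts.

start: ε-closure({0}) = {0,1,2}
'e' @ 1: {}  — state set empty
rest 'ad' ignored (set empty)
after full input: {}  (accept=1 not in)

Answer: REJECT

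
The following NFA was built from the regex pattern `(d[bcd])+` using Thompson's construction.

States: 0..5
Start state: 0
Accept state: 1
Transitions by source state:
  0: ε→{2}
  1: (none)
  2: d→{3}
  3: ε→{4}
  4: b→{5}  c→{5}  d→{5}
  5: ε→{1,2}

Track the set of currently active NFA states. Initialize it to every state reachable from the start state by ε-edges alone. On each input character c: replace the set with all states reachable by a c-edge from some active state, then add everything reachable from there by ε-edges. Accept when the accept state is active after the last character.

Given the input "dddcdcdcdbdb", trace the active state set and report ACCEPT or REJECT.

start: ε-closure({0}) = {0,2}
'd' @ 1: {3,4}
'd' @ 2: {1,2,5}  (accept∈set)
'd' @ 3: {3,4}
'c' @ 4: {1,2,5}  (accept∈set)
'd' @ 5: {3,4}
'c' @ 6: {1,2,5}  (accept∈set)
'd' @ 7: {3,4}
'c' @ 8: {1,2,5}  (accept∈set)
'd' @ 9: {3,4}
'b' @ 10: {1,2,5}  (accept∈set)
'd' @ 11: {3,4}
'b' @ 12: {1,2,5}  (accept∈set)
after full input: {1,2,5}  (accept=1 in)

Answer: ACCEPT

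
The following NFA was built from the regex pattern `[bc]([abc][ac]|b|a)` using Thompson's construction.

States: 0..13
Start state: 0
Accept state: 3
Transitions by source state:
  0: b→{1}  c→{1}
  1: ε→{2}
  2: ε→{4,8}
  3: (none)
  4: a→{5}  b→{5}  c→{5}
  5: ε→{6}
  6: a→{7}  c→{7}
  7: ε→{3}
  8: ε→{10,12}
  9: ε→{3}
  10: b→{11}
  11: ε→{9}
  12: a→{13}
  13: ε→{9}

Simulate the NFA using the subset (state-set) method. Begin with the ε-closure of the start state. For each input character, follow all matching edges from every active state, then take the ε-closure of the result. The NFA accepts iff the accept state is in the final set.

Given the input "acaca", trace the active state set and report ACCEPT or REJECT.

Answer: REJECT

Trace:
initial (ε-close {0}): {0}
'a' @ 1: {}  — dead — no transitions
rest 'caca' ignored (set empty)
end set {} — state 3 not in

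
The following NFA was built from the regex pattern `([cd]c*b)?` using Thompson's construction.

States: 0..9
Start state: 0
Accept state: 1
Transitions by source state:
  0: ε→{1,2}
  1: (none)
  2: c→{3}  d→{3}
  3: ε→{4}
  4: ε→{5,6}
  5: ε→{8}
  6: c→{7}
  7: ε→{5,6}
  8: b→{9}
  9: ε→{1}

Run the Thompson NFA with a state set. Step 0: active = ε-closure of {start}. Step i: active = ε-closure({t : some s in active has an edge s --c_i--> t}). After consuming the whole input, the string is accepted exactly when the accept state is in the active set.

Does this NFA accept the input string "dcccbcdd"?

Answer: REJECT

Steps:
S₀ = ε-closure({0}) = {0,1,2}
'd' @ 1: {3,4,5,6,8}
'c' @ 2: {5,6,7,8}
'c' @ 3: {5,6,7,8}
'c' @ 4: {5,6,7,8}
'b' @ 5: {1,9}  (accept∈set)
'c' @ 6: {}  — dead — no transitions
rest 'dd' ignored (set empty)
end set {} — state 1 not in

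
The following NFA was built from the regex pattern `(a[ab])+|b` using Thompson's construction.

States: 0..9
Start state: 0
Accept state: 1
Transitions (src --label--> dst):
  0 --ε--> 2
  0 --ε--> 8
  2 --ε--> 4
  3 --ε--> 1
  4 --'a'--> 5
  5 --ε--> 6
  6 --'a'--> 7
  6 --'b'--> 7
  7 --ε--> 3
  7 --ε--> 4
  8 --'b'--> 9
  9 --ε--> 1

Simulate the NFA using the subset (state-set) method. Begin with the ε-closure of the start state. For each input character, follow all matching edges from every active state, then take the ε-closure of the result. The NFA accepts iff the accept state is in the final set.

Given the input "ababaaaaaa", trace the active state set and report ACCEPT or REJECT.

Answer: ACCEPT

Trace:
initial (ε-close {0}): {0,2,4,8}
'a' @ 1: {5,6}
'b' @ 2: {1,3,4,7}  [accepting]
'a' @ 3: {5,6}
'b' @ 4: {1,3,4,7}  [accepting]
'a' @ 5: {5,6}
'a' @ 6: {1,3,4,7}  [accepting]
'a' @ 7: {5,6}
'a' @ 8: {1,3,4,7}  [accepting]
'a' @ 9: {5,6}
'a' @ 10: {1,3,4,7}  [accepting]
end set {1,3,4,7} — state 1 in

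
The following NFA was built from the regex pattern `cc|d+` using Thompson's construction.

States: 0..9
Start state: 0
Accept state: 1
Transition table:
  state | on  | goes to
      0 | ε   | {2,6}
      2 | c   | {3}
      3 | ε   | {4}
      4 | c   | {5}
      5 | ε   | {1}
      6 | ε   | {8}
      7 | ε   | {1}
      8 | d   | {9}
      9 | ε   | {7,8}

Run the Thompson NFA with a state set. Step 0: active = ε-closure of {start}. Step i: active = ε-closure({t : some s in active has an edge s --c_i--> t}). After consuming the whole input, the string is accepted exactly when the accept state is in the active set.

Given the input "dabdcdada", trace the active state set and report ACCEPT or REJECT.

S₀ = ε-closure({0}) = {0,2,6,8}
'd' @ 1: {1,7,8,9}  (accept∈set)
'a' @ 2: {}  — dead — no transitions
rest 'bdcdada' ignored (set empty)
end set {} — state 1 not in

Answer: REJECT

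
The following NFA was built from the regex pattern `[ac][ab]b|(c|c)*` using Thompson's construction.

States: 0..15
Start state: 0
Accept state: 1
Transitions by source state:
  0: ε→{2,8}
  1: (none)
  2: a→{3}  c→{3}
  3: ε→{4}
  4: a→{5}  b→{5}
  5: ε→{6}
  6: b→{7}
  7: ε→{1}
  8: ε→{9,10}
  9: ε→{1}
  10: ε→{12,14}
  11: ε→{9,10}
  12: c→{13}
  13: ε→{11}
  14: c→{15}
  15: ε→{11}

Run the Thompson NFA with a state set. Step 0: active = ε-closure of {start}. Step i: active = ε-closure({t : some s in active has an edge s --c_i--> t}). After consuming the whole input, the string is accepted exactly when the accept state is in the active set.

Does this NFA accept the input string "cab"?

Answer: ACCEPT

Steps:
initial (ε-close {0}): {0,1,2,8,9,10,12,14}
'c' @ 1: {1,3,4,9,10,11,12,13,14,15}  (accept∈set)
'a' @ 2: {5,6}
'b' @ 3: {1,7}  (accept∈set)
end set {1,7} — state 1 in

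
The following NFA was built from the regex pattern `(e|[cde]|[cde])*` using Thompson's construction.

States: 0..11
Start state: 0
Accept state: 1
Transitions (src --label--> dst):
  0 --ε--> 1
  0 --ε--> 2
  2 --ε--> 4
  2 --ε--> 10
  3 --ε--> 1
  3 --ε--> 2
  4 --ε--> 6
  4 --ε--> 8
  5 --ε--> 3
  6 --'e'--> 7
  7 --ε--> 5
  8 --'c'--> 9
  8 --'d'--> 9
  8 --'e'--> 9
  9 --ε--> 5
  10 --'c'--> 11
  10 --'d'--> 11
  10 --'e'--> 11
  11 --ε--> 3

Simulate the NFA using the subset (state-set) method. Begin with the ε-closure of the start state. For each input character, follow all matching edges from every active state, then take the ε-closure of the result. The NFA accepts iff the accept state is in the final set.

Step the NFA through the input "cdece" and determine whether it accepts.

Answer: ACCEPT

Derivation:
initial (ε-close {0}): {0,1,2,4,6,8,10}
'c' @ 1: {1,2,3,4,5,6,8,9,10,11}  [accepting]
'd' @ 2: {1,2,3,4,5,6,8,9,10,11}  [accepting]
'e' @ 3: {1,2,3,4,5,6,7,8,9,10,11}  [accepting]
'c' @ 4: {1,2,3,4,5,6,8,9,10,11}  [accepting]
'e' @ 5: {1,2,3,4,5,6,7,8,9,10,11}  [accepting]
end set {1,2,3,4,5,6,7,8,9,10,11} — state 1 in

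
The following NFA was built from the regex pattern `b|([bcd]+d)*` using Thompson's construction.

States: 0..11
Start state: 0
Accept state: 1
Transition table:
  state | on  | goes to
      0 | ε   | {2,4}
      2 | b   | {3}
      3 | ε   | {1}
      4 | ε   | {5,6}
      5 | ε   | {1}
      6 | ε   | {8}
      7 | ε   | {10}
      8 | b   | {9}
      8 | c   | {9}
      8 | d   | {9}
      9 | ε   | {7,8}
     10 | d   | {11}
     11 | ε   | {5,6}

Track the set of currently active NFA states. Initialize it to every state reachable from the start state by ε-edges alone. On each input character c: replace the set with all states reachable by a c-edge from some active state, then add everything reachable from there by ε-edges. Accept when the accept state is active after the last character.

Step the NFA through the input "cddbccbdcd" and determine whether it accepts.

Answer: ACCEPT

Derivation:
S₀ = ε-closure({0}) = {0,1,2,4,5,6,8}
'c' @ 1: {7,8,9,10}
'd' @ 2: {1,5,6,7,8,9,10,11}  [accepting]
'd' @ 3: {1,5,6,7,8,9,10,11}  [accepting]
'b' @ 4: {7,8,9,10}
'c' @ 5: {7,8,9,10}
'c' @ 6: {7,8,9,10}
'b' @ 7: {7,8,9,10}
'd' @ 8: {1,5,6,7,8,9,10,11}  [accepting]
'c' @ 9: {7,8,9,10}
'd' @ 10: {1,5,6,7,8,9,10,11}  [accepting]
end set {1,5,6,7,8,9,10,11} — state 1 in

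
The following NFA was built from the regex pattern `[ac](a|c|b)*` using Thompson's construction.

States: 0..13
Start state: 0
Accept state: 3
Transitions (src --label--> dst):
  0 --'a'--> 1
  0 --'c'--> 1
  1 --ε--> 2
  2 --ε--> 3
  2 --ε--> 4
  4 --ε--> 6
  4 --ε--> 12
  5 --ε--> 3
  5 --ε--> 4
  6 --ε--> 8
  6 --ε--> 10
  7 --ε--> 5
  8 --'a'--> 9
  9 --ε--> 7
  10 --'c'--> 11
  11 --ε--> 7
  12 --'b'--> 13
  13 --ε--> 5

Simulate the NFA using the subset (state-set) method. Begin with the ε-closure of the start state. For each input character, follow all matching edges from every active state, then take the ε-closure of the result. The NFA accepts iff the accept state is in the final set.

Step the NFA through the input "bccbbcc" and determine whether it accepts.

initial (ε-close {0}): {0}
'b' @ 1: {}  — state set empty
rest 'ccbbcc' ignored (set empty)
end set {} — state 3 not in

Answer: REJECT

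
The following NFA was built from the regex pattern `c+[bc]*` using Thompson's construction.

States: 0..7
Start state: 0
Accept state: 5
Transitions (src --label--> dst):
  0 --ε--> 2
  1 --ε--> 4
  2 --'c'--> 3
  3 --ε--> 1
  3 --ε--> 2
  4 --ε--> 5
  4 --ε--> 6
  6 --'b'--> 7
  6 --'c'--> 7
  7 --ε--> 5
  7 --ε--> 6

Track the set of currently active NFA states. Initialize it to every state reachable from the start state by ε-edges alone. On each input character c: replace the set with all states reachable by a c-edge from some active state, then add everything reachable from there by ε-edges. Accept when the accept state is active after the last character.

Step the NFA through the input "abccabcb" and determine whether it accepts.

Answer: REJECT

Trace:
start: ε-closure({0}) = {0,2}
'a' @ 1: {}  — no active states
rest 'bccabcb' ignored (set empty)
final: {}; accept 5 not in set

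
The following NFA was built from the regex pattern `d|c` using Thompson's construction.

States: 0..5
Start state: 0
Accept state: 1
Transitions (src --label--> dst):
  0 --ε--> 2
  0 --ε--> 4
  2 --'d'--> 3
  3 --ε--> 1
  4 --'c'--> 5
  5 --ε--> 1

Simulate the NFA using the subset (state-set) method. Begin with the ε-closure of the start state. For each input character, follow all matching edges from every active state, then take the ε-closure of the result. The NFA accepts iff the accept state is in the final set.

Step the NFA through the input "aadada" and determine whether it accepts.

S₀ = ε-closure({0}) = {0,2,4}
'a' @ 1: {}  — no active states
rest 'adada' ignored (set empty)
final: {}; accept 1 not in set

Answer: REJECT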